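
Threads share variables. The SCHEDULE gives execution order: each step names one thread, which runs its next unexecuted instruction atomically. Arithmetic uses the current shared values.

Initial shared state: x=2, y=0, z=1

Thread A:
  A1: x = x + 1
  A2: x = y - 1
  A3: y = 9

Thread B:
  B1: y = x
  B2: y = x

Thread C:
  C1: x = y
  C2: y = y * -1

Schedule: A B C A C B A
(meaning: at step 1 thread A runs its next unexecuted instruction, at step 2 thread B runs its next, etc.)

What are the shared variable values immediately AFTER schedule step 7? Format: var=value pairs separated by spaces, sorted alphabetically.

Answer: x=2 y=9 z=1

Derivation:
Step 1: thread A executes A1 (x = x + 1). Shared: x=3 y=0 z=1. PCs: A@1 B@0 C@0
Step 2: thread B executes B1 (y = x). Shared: x=3 y=3 z=1. PCs: A@1 B@1 C@0
Step 3: thread C executes C1 (x = y). Shared: x=3 y=3 z=1. PCs: A@1 B@1 C@1
Step 4: thread A executes A2 (x = y - 1). Shared: x=2 y=3 z=1. PCs: A@2 B@1 C@1
Step 5: thread C executes C2 (y = y * -1). Shared: x=2 y=-3 z=1. PCs: A@2 B@1 C@2
Step 6: thread B executes B2 (y = x). Shared: x=2 y=2 z=1. PCs: A@2 B@2 C@2
Step 7: thread A executes A3 (y = 9). Shared: x=2 y=9 z=1. PCs: A@3 B@2 C@2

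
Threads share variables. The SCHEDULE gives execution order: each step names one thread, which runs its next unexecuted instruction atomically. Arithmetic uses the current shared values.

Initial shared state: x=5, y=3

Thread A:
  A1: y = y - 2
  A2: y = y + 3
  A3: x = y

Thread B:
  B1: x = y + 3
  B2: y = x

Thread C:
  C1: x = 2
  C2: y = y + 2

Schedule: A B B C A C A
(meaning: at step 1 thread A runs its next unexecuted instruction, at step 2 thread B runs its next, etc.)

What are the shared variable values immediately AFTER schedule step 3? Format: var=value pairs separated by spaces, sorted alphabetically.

Step 1: thread A executes A1 (y = y - 2). Shared: x=5 y=1. PCs: A@1 B@0 C@0
Step 2: thread B executes B1 (x = y + 3). Shared: x=4 y=1. PCs: A@1 B@1 C@0
Step 3: thread B executes B2 (y = x). Shared: x=4 y=4. PCs: A@1 B@2 C@0

Answer: x=4 y=4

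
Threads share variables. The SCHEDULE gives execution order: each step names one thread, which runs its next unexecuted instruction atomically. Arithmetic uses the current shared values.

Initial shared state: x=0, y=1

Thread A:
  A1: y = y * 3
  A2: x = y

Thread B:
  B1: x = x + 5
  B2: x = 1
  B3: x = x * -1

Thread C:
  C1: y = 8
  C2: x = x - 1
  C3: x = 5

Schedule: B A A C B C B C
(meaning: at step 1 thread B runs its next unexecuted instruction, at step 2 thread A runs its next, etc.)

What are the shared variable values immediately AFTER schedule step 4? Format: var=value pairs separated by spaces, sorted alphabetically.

Step 1: thread B executes B1 (x = x + 5). Shared: x=5 y=1. PCs: A@0 B@1 C@0
Step 2: thread A executes A1 (y = y * 3). Shared: x=5 y=3. PCs: A@1 B@1 C@0
Step 3: thread A executes A2 (x = y). Shared: x=3 y=3. PCs: A@2 B@1 C@0
Step 4: thread C executes C1 (y = 8). Shared: x=3 y=8. PCs: A@2 B@1 C@1

Answer: x=3 y=8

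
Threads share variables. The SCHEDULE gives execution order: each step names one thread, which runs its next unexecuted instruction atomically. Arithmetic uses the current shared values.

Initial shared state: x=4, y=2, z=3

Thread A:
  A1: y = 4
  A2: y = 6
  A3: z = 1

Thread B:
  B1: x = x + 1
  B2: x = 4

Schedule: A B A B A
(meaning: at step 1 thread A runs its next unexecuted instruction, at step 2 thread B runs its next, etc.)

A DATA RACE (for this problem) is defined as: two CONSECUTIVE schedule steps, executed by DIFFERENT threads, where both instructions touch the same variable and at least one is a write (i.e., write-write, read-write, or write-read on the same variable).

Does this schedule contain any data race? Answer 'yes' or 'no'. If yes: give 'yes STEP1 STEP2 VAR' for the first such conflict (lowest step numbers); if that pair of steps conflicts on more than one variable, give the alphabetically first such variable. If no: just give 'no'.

Answer: no

Derivation:
Steps 1,2: A(r=-,w=y) vs B(r=x,w=x). No conflict.
Steps 2,3: B(r=x,w=x) vs A(r=-,w=y). No conflict.
Steps 3,4: A(r=-,w=y) vs B(r=-,w=x). No conflict.
Steps 4,5: B(r=-,w=x) vs A(r=-,w=z). No conflict.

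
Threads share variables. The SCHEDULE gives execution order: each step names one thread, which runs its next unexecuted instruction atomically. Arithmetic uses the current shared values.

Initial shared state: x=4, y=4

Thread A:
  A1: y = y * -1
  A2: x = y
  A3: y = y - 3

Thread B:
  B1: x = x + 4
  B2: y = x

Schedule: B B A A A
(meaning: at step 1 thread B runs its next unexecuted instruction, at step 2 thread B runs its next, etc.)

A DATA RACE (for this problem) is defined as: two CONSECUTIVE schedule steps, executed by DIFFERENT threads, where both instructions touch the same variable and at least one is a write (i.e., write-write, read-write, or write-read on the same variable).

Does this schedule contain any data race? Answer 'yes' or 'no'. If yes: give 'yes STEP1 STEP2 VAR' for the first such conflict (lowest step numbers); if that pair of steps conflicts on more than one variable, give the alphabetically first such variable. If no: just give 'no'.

Steps 1,2: same thread (B). No race.
Steps 2,3: B(y = x) vs A(y = y * -1). RACE on y (W-W).
Steps 3,4: same thread (A). No race.
Steps 4,5: same thread (A). No race.
First conflict at steps 2,3.

Answer: yes 2 3 y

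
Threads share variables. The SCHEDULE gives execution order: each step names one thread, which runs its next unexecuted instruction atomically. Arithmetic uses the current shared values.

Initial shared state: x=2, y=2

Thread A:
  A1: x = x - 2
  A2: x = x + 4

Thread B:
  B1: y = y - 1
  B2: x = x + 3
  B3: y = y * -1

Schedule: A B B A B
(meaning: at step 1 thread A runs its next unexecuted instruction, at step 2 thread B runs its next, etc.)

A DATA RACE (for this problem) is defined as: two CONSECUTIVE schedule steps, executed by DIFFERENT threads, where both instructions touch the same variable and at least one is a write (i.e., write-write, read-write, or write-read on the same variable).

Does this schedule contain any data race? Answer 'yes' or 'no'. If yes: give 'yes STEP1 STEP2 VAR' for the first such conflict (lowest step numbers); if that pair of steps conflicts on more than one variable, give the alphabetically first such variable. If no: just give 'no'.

Steps 1,2: A(r=x,w=x) vs B(r=y,w=y). No conflict.
Steps 2,3: same thread (B). No race.
Steps 3,4: B(x = x + 3) vs A(x = x + 4). RACE on x (W-W).
Steps 4,5: A(r=x,w=x) vs B(r=y,w=y). No conflict.
First conflict at steps 3,4.

Answer: yes 3 4 x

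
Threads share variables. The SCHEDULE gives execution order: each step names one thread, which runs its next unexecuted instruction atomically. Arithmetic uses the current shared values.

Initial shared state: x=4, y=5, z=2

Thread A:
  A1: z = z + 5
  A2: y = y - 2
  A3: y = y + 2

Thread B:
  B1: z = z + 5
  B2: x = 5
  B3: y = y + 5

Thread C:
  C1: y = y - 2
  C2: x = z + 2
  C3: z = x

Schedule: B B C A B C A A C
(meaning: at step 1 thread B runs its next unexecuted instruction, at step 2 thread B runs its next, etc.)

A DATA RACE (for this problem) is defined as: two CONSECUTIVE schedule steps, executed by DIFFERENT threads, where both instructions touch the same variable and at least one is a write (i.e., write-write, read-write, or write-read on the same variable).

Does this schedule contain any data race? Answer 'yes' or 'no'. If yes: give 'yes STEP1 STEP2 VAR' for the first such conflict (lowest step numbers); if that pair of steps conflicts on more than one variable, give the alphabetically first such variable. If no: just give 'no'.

Answer: no

Derivation:
Steps 1,2: same thread (B). No race.
Steps 2,3: B(r=-,w=x) vs C(r=y,w=y). No conflict.
Steps 3,4: C(r=y,w=y) vs A(r=z,w=z). No conflict.
Steps 4,5: A(r=z,w=z) vs B(r=y,w=y). No conflict.
Steps 5,6: B(r=y,w=y) vs C(r=z,w=x). No conflict.
Steps 6,7: C(r=z,w=x) vs A(r=y,w=y). No conflict.
Steps 7,8: same thread (A). No race.
Steps 8,9: A(r=y,w=y) vs C(r=x,w=z). No conflict.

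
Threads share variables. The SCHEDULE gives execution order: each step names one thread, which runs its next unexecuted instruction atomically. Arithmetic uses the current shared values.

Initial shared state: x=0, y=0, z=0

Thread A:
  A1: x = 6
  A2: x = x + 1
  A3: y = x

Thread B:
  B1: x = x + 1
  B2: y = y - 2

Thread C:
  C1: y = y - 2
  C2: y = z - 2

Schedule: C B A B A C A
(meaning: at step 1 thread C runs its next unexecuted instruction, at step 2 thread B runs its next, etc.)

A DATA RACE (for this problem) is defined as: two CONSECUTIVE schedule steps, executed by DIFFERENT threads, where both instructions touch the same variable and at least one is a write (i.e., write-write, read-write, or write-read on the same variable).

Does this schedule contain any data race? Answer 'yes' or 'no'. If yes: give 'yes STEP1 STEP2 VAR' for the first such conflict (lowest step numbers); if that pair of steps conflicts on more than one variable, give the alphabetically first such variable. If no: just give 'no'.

Answer: yes 2 3 x

Derivation:
Steps 1,2: C(r=y,w=y) vs B(r=x,w=x). No conflict.
Steps 2,3: B(x = x + 1) vs A(x = 6). RACE on x (W-W).
Steps 3,4: A(r=-,w=x) vs B(r=y,w=y). No conflict.
Steps 4,5: B(r=y,w=y) vs A(r=x,w=x). No conflict.
Steps 5,6: A(r=x,w=x) vs C(r=z,w=y). No conflict.
Steps 6,7: C(y = z - 2) vs A(y = x). RACE on y (W-W).
First conflict at steps 2,3.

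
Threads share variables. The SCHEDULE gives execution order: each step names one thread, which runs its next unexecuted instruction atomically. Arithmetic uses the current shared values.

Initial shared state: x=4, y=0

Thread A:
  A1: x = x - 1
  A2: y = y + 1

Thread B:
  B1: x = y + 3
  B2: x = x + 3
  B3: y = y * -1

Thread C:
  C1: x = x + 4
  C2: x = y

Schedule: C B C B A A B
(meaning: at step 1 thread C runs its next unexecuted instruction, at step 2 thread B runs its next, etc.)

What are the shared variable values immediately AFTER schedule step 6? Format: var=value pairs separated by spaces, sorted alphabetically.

Answer: x=2 y=1

Derivation:
Step 1: thread C executes C1 (x = x + 4). Shared: x=8 y=0. PCs: A@0 B@0 C@1
Step 2: thread B executes B1 (x = y + 3). Shared: x=3 y=0. PCs: A@0 B@1 C@1
Step 3: thread C executes C2 (x = y). Shared: x=0 y=0. PCs: A@0 B@1 C@2
Step 4: thread B executes B2 (x = x + 3). Shared: x=3 y=0. PCs: A@0 B@2 C@2
Step 5: thread A executes A1 (x = x - 1). Shared: x=2 y=0. PCs: A@1 B@2 C@2
Step 6: thread A executes A2 (y = y + 1). Shared: x=2 y=1. PCs: A@2 B@2 C@2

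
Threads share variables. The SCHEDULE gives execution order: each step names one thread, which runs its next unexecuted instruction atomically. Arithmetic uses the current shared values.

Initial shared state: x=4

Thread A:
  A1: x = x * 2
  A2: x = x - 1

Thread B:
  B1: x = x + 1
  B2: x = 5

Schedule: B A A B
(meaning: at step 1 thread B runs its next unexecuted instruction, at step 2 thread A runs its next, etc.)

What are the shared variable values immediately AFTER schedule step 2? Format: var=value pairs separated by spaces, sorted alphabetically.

Step 1: thread B executes B1 (x = x + 1). Shared: x=5. PCs: A@0 B@1
Step 2: thread A executes A1 (x = x * 2). Shared: x=10. PCs: A@1 B@1

Answer: x=10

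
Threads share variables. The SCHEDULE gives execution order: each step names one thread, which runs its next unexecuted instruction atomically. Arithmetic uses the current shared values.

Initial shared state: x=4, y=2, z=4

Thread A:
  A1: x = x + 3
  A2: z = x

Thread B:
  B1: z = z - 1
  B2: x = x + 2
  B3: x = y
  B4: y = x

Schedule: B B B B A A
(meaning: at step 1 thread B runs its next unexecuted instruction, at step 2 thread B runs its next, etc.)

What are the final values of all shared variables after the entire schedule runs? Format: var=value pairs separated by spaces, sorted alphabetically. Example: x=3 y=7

Answer: x=5 y=2 z=5

Derivation:
Step 1: thread B executes B1 (z = z - 1). Shared: x=4 y=2 z=3. PCs: A@0 B@1
Step 2: thread B executes B2 (x = x + 2). Shared: x=6 y=2 z=3. PCs: A@0 B@2
Step 3: thread B executes B3 (x = y). Shared: x=2 y=2 z=3. PCs: A@0 B@3
Step 4: thread B executes B4 (y = x). Shared: x=2 y=2 z=3. PCs: A@0 B@4
Step 5: thread A executes A1 (x = x + 3). Shared: x=5 y=2 z=3. PCs: A@1 B@4
Step 6: thread A executes A2 (z = x). Shared: x=5 y=2 z=5. PCs: A@2 B@4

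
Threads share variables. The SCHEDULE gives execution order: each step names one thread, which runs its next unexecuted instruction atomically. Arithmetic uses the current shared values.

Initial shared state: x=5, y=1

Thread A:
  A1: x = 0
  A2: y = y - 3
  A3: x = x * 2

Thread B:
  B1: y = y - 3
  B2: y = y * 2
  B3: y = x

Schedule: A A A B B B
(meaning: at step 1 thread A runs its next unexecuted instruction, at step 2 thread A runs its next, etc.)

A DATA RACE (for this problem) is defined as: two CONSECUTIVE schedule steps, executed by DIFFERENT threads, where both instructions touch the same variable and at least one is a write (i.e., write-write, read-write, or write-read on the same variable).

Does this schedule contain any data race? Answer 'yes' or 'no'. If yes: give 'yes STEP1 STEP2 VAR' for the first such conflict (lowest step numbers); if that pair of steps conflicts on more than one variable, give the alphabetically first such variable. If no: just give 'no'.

Steps 1,2: same thread (A). No race.
Steps 2,3: same thread (A). No race.
Steps 3,4: A(r=x,w=x) vs B(r=y,w=y). No conflict.
Steps 4,5: same thread (B). No race.
Steps 5,6: same thread (B). No race.

Answer: no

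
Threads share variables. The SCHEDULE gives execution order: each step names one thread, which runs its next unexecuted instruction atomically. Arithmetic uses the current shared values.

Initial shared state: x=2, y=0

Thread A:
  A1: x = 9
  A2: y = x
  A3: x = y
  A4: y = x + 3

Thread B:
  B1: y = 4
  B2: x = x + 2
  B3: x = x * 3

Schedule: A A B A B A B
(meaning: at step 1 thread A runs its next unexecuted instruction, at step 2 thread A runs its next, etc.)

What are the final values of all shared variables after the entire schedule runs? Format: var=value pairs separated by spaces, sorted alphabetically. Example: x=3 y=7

Step 1: thread A executes A1 (x = 9). Shared: x=9 y=0. PCs: A@1 B@0
Step 2: thread A executes A2 (y = x). Shared: x=9 y=9. PCs: A@2 B@0
Step 3: thread B executes B1 (y = 4). Shared: x=9 y=4. PCs: A@2 B@1
Step 4: thread A executes A3 (x = y). Shared: x=4 y=4. PCs: A@3 B@1
Step 5: thread B executes B2 (x = x + 2). Shared: x=6 y=4. PCs: A@3 B@2
Step 6: thread A executes A4 (y = x + 3). Shared: x=6 y=9. PCs: A@4 B@2
Step 7: thread B executes B3 (x = x * 3). Shared: x=18 y=9. PCs: A@4 B@3

Answer: x=18 y=9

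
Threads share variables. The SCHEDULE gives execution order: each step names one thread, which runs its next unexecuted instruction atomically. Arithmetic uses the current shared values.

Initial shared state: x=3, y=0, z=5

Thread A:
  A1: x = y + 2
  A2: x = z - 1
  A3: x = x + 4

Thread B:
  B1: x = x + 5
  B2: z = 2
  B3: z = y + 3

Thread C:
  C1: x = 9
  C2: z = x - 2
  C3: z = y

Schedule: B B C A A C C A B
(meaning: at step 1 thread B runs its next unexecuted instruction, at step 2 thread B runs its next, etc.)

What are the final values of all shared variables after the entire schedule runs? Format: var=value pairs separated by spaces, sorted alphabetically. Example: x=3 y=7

Answer: x=5 y=0 z=3

Derivation:
Step 1: thread B executes B1 (x = x + 5). Shared: x=8 y=0 z=5. PCs: A@0 B@1 C@0
Step 2: thread B executes B2 (z = 2). Shared: x=8 y=0 z=2. PCs: A@0 B@2 C@0
Step 3: thread C executes C1 (x = 9). Shared: x=9 y=0 z=2. PCs: A@0 B@2 C@1
Step 4: thread A executes A1 (x = y + 2). Shared: x=2 y=0 z=2. PCs: A@1 B@2 C@1
Step 5: thread A executes A2 (x = z - 1). Shared: x=1 y=0 z=2. PCs: A@2 B@2 C@1
Step 6: thread C executes C2 (z = x - 2). Shared: x=1 y=0 z=-1. PCs: A@2 B@2 C@2
Step 7: thread C executes C3 (z = y). Shared: x=1 y=0 z=0. PCs: A@2 B@2 C@3
Step 8: thread A executes A3 (x = x + 4). Shared: x=5 y=0 z=0. PCs: A@3 B@2 C@3
Step 9: thread B executes B3 (z = y + 3). Shared: x=5 y=0 z=3. PCs: A@3 B@3 C@3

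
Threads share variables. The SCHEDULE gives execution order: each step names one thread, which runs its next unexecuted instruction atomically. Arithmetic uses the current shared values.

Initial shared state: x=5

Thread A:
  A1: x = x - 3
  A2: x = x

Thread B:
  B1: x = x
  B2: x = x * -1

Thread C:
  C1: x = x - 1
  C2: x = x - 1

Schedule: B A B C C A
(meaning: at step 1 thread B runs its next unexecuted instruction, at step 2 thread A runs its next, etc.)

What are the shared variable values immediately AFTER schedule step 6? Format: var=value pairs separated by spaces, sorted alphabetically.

Step 1: thread B executes B1 (x = x). Shared: x=5. PCs: A@0 B@1 C@0
Step 2: thread A executes A1 (x = x - 3). Shared: x=2. PCs: A@1 B@1 C@0
Step 3: thread B executes B2 (x = x * -1). Shared: x=-2. PCs: A@1 B@2 C@0
Step 4: thread C executes C1 (x = x - 1). Shared: x=-3. PCs: A@1 B@2 C@1
Step 5: thread C executes C2 (x = x - 1). Shared: x=-4. PCs: A@1 B@2 C@2
Step 6: thread A executes A2 (x = x). Shared: x=-4. PCs: A@2 B@2 C@2

Answer: x=-4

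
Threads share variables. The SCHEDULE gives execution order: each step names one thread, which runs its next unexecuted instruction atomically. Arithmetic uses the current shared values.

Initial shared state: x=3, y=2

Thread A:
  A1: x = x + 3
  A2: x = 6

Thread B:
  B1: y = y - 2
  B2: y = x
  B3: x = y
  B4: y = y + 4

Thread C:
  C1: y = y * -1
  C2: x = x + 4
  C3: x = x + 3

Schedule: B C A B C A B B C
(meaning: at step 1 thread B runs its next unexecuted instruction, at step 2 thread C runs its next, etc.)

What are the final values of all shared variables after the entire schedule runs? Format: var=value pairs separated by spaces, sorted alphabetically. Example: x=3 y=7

Answer: x=9 y=10

Derivation:
Step 1: thread B executes B1 (y = y - 2). Shared: x=3 y=0. PCs: A@0 B@1 C@0
Step 2: thread C executes C1 (y = y * -1). Shared: x=3 y=0. PCs: A@0 B@1 C@1
Step 3: thread A executes A1 (x = x + 3). Shared: x=6 y=0. PCs: A@1 B@1 C@1
Step 4: thread B executes B2 (y = x). Shared: x=6 y=6. PCs: A@1 B@2 C@1
Step 5: thread C executes C2 (x = x + 4). Shared: x=10 y=6. PCs: A@1 B@2 C@2
Step 6: thread A executes A2 (x = 6). Shared: x=6 y=6. PCs: A@2 B@2 C@2
Step 7: thread B executes B3 (x = y). Shared: x=6 y=6. PCs: A@2 B@3 C@2
Step 8: thread B executes B4 (y = y + 4). Shared: x=6 y=10. PCs: A@2 B@4 C@2
Step 9: thread C executes C3 (x = x + 3). Shared: x=9 y=10. PCs: A@2 B@4 C@3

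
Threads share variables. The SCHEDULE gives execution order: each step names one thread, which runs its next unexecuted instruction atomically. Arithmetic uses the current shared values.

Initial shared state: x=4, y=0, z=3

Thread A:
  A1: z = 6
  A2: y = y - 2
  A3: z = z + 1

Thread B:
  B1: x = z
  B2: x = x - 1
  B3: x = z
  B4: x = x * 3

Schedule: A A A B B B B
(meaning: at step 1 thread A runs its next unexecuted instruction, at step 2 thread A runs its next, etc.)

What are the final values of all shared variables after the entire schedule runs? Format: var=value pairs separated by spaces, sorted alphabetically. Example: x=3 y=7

Step 1: thread A executes A1 (z = 6). Shared: x=4 y=0 z=6. PCs: A@1 B@0
Step 2: thread A executes A2 (y = y - 2). Shared: x=4 y=-2 z=6. PCs: A@2 B@0
Step 3: thread A executes A3 (z = z + 1). Shared: x=4 y=-2 z=7. PCs: A@3 B@0
Step 4: thread B executes B1 (x = z). Shared: x=7 y=-2 z=7. PCs: A@3 B@1
Step 5: thread B executes B2 (x = x - 1). Shared: x=6 y=-2 z=7. PCs: A@3 B@2
Step 6: thread B executes B3 (x = z). Shared: x=7 y=-2 z=7. PCs: A@3 B@3
Step 7: thread B executes B4 (x = x * 3). Shared: x=21 y=-2 z=7. PCs: A@3 B@4

Answer: x=21 y=-2 z=7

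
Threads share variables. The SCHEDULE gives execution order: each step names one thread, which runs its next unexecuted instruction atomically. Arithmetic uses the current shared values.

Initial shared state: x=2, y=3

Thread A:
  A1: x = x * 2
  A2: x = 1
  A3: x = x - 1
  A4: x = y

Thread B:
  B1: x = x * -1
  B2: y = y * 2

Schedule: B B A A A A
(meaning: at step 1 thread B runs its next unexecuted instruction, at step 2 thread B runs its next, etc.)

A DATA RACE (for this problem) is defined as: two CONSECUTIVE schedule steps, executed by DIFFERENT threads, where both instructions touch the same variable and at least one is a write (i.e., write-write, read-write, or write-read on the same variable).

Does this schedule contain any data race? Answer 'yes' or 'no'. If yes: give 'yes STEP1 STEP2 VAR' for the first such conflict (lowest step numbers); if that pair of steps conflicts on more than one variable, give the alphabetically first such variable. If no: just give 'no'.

Answer: no

Derivation:
Steps 1,2: same thread (B). No race.
Steps 2,3: B(r=y,w=y) vs A(r=x,w=x). No conflict.
Steps 3,4: same thread (A). No race.
Steps 4,5: same thread (A). No race.
Steps 5,6: same thread (A). No race.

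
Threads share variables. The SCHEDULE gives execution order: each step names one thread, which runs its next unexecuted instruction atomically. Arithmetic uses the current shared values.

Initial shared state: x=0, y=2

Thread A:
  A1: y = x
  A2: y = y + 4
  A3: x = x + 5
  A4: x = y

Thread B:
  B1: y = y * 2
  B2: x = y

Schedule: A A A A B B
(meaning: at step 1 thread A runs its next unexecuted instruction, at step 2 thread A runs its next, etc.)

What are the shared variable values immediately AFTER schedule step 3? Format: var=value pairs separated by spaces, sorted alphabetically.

Answer: x=5 y=4

Derivation:
Step 1: thread A executes A1 (y = x). Shared: x=0 y=0. PCs: A@1 B@0
Step 2: thread A executes A2 (y = y + 4). Shared: x=0 y=4. PCs: A@2 B@0
Step 3: thread A executes A3 (x = x + 5). Shared: x=5 y=4. PCs: A@3 B@0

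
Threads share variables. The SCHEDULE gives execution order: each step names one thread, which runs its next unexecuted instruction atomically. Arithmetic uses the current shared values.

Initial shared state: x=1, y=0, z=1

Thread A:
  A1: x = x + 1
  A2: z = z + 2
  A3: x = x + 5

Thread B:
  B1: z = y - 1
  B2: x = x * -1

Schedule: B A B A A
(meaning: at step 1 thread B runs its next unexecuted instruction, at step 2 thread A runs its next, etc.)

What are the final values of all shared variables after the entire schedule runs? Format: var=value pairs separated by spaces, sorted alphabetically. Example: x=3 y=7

Answer: x=3 y=0 z=1

Derivation:
Step 1: thread B executes B1 (z = y - 1). Shared: x=1 y=0 z=-1. PCs: A@0 B@1
Step 2: thread A executes A1 (x = x + 1). Shared: x=2 y=0 z=-1. PCs: A@1 B@1
Step 3: thread B executes B2 (x = x * -1). Shared: x=-2 y=0 z=-1. PCs: A@1 B@2
Step 4: thread A executes A2 (z = z + 2). Shared: x=-2 y=0 z=1. PCs: A@2 B@2
Step 5: thread A executes A3 (x = x + 5). Shared: x=3 y=0 z=1. PCs: A@3 B@2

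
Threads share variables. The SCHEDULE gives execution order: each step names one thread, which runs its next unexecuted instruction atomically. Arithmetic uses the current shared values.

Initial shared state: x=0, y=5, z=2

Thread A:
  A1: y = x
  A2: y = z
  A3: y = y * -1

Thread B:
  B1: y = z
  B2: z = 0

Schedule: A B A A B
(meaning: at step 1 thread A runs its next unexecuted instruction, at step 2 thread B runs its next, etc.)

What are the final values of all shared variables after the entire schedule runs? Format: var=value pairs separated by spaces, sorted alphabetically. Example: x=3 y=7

Answer: x=0 y=-2 z=0

Derivation:
Step 1: thread A executes A1 (y = x). Shared: x=0 y=0 z=2. PCs: A@1 B@0
Step 2: thread B executes B1 (y = z). Shared: x=0 y=2 z=2. PCs: A@1 B@1
Step 3: thread A executes A2 (y = z). Shared: x=0 y=2 z=2. PCs: A@2 B@1
Step 4: thread A executes A3 (y = y * -1). Shared: x=0 y=-2 z=2. PCs: A@3 B@1
Step 5: thread B executes B2 (z = 0). Shared: x=0 y=-2 z=0. PCs: A@3 B@2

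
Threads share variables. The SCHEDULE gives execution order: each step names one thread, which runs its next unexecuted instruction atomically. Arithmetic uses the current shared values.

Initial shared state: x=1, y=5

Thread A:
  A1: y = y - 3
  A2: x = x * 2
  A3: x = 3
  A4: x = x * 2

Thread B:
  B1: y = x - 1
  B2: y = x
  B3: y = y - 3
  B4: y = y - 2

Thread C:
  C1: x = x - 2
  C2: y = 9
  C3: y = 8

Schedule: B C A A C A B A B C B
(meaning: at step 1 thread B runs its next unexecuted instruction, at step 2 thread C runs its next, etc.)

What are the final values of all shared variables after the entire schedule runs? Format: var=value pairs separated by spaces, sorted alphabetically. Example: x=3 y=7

Answer: x=6 y=6

Derivation:
Step 1: thread B executes B1 (y = x - 1). Shared: x=1 y=0. PCs: A@0 B@1 C@0
Step 2: thread C executes C1 (x = x - 2). Shared: x=-1 y=0. PCs: A@0 B@1 C@1
Step 3: thread A executes A1 (y = y - 3). Shared: x=-1 y=-3. PCs: A@1 B@1 C@1
Step 4: thread A executes A2 (x = x * 2). Shared: x=-2 y=-3. PCs: A@2 B@1 C@1
Step 5: thread C executes C2 (y = 9). Shared: x=-2 y=9. PCs: A@2 B@1 C@2
Step 6: thread A executes A3 (x = 3). Shared: x=3 y=9. PCs: A@3 B@1 C@2
Step 7: thread B executes B2 (y = x). Shared: x=3 y=3. PCs: A@3 B@2 C@2
Step 8: thread A executes A4 (x = x * 2). Shared: x=6 y=3. PCs: A@4 B@2 C@2
Step 9: thread B executes B3 (y = y - 3). Shared: x=6 y=0. PCs: A@4 B@3 C@2
Step 10: thread C executes C3 (y = 8). Shared: x=6 y=8. PCs: A@4 B@3 C@3
Step 11: thread B executes B4 (y = y - 2). Shared: x=6 y=6. PCs: A@4 B@4 C@3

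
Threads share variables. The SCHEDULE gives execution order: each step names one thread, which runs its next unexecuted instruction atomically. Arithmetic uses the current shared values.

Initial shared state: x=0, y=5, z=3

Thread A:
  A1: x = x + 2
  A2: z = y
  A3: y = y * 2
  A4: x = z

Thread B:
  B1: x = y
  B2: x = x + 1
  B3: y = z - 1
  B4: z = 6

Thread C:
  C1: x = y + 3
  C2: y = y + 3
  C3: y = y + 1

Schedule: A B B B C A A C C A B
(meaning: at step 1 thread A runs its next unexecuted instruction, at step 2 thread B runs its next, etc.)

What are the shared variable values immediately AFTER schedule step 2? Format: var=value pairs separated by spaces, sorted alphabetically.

Step 1: thread A executes A1 (x = x + 2). Shared: x=2 y=5 z=3. PCs: A@1 B@0 C@0
Step 2: thread B executes B1 (x = y). Shared: x=5 y=5 z=3. PCs: A@1 B@1 C@0

Answer: x=5 y=5 z=3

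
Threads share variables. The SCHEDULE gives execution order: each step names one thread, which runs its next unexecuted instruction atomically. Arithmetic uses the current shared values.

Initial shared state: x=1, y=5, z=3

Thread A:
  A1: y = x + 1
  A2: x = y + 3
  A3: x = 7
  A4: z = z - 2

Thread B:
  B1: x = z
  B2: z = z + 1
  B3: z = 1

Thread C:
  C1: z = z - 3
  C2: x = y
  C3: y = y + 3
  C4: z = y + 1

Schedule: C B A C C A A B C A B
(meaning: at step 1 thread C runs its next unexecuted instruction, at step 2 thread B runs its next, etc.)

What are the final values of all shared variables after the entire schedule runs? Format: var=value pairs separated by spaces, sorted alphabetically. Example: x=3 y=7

Answer: x=7 y=4 z=1

Derivation:
Step 1: thread C executes C1 (z = z - 3). Shared: x=1 y=5 z=0. PCs: A@0 B@0 C@1
Step 2: thread B executes B1 (x = z). Shared: x=0 y=5 z=0. PCs: A@0 B@1 C@1
Step 3: thread A executes A1 (y = x + 1). Shared: x=0 y=1 z=0. PCs: A@1 B@1 C@1
Step 4: thread C executes C2 (x = y). Shared: x=1 y=1 z=0. PCs: A@1 B@1 C@2
Step 5: thread C executes C3 (y = y + 3). Shared: x=1 y=4 z=0. PCs: A@1 B@1 C@3
Step 6: thread A executes A2 (x = y + 3). Shared: x=7 y=4 z=0. PCs: A@2 B@1 C@3
Step 7: thread A executes A3 (x = 7). Shared: x=7 y=4 z=0. PCs: A@3 B@1 C@3
Step 8: thread B executes B2 (z = z + 1). Shared: x=7 y=4 z=1. PCs: A@3 B@2 C@3
Step 9: thread C executes C4 (z = y + 1). Shared: x=7 y=4 z=5. PCs: A@3 B@2 C@4
Step 10: thread A executes A4 (z = z - 2). Shared: x=7 y=4 z=3. PCs: A@4 B@2 C@4
Step 11: thread B executes B3 (z = 1). Shared: x=7 y=4 z=1. PCs: A@4 B@3 C@4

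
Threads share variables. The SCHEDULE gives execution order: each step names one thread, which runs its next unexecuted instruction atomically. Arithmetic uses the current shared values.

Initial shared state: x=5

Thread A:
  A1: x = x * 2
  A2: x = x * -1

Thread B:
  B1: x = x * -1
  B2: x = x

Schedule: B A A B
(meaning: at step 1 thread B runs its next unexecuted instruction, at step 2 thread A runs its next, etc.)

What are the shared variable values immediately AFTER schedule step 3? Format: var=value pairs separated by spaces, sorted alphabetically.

Answer: x=10

Derivation:
Step 1: thread B executes B1 (x = x * -1). Shared: x=-5. PCs: A@0 B@1
Step 2: thread A executes A1 (x = x * 2). Shared: x=-10. PCs: A@1 B@1
Step 3: thread A executes A2 (x = x * -1). Shared: x=10. PCs: A@2 B@1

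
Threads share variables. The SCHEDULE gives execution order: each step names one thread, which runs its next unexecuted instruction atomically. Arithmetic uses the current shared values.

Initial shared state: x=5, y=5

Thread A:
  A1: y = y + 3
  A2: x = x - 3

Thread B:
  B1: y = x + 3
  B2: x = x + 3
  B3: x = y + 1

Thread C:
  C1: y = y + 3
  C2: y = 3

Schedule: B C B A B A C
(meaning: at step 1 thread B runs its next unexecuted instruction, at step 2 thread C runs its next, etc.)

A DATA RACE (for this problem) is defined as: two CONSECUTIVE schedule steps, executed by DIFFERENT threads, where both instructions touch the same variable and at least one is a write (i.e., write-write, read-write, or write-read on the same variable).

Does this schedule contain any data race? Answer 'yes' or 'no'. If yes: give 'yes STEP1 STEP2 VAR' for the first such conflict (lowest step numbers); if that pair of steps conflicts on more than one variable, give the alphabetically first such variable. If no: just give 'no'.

Answer: yes 1 2 y

Derivation:
Steps 1,2: B(y = x + 3) vs C(y = y + 3). RACE on y (W-W).
Steps 2,3: C(r=y,w=y) vs B(r=x,w=x). No conflict.
Steps 3,4: B(r=x,w=x) vs A(r=y,w=y). No conflict.
Steps 4,5: A(y = y + 3) vs B(x = y + 1). RACE on y (W-R).
Steps 5,6: B(x = y + 1) vs A(x = x - 3). RACE on x (W-W).
Steps 6,7: A(r=x,w=x) vs C(r=-,w=y). No conflict.
First conflict at steps 1,2.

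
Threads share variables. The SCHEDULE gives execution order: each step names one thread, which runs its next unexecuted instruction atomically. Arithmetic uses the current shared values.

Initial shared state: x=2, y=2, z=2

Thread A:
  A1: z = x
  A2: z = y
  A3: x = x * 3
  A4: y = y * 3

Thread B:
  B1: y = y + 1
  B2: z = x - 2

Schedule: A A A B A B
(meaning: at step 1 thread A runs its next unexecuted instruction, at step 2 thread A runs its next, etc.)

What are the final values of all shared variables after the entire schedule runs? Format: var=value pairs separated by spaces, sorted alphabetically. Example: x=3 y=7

Answer: x=6 y=9 z=4

Derivation:
Step 1: thread A executes A1 (z = x). Shared: x=2 y=2 z=2. PCs: A@1 B@0
Step 2: thread A executes A2 (z = y). Shared: x=2 y=2 z=2. PCs: A@2 B@0
Step 3: thread A executes A3 (x = x * 3). Shared: x=6 y=2 z=2. PCs: A@3 B@0
Step 4: thread B executes B1 (y = y + 1). Shared: x=6 y=3 z=2. PCs: A@3 B@1
Step 5: thread A executes A4 (y = y * 3). Shared: x=6 y=9 z=2. PCs: A@4 B@1
Step 6: thread B executes B2 (z = x - 2). Shared: x=6 y=9 z=4. PCs: A@4 B@2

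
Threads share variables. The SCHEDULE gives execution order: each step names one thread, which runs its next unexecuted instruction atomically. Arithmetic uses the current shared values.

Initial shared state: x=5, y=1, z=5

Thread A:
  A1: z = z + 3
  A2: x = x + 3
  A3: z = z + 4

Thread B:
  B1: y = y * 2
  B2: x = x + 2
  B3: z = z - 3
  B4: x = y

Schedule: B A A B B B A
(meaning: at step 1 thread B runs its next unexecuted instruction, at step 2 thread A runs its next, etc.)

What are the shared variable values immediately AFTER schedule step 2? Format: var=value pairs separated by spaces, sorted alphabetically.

Answer: x=5 y=2 z=8

Derivation:
Step 1: thread B executes B1 (y = y * 2). Shared: x=5 y=2 z=5. PCs: A@0 B@1
Step 2: thread A executes A1 (z = z + 3). Shared: x=5 y=2 z=8. PCs: A@1 B@1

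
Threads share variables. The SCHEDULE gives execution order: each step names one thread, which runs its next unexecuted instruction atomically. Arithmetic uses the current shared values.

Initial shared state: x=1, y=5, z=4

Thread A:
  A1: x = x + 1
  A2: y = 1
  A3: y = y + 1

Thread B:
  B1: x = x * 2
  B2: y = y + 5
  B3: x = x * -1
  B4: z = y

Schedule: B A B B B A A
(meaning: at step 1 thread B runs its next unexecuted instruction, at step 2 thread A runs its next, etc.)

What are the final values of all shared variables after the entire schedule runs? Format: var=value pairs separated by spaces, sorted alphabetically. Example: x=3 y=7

Step 1: thread B executes B1 (x = x * 2). Shared: x=2 y=5 z=4. PCs: A@0 B@1
Step 2: thread A executes A1 (x = x + 1). Shared: x=3 y=5 z=4. PCs: A@1 B@1
Step 3: thread B executes B2 (y = y + 5). Shared: x=3 y=10 z=4. PCs: A@1 B@2
Step 4: thread B executes B3 (x = x * -1). Shared: x=-3 y=10 z=4. PCs: A@1 B@3
Step 5: thread B executes B4 (z = y). Shared: x=-3 y=10 z=10. PCs: A@1 B@4
Step 6: thread A executes A2 (y = 1). Shared: x=-3 y=1 z=10. PCs: A@2 B@4
Step 7: thread A executes A3 (y = y + 1). Shared: x=-3 y=2 z=10. PCs: A@3 B@4

Answer: x=-3 y=2 z=10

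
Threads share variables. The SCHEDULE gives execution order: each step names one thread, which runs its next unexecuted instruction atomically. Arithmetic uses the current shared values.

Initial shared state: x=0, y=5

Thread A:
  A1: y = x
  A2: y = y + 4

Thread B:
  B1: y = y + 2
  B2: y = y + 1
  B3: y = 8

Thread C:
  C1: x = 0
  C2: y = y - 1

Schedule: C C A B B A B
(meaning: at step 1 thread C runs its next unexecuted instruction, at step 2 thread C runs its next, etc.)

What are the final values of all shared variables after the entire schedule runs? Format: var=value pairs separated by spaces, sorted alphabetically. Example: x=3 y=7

Answer: x=0 y=8

Derivation:
Step 1: thread C executes C1 (x = 0). Shared: x=0 y=5. PCs: A@0 B@0 C@1
Step 2: thread C executes C2 (y = y - 1). Shared: x=0 y=4. PCs: A@0 B@0 C@2
Step 3: thread A executes A1 (y = x). Shared: x=0 y=0. PCs: A@1 B@0 C@2
Step 4: thread B executes B1 (y = y + 2). Shared: x=0 y=2. PCs: A@1 B@1 C@2
Step 5: thread B executes B2 (y = y + 1). Shared: x=0 y=3. PCs: A@1 B@2 C@2
Step 6: thread A executes A2 (y = y + 4). Shared: x=0 y=7. PCs: A@2 B@2 C@2
Step 7: thread B executes B3 (y = 8). Shared: x=0 y=8. PCs: A@2 B@3 C@2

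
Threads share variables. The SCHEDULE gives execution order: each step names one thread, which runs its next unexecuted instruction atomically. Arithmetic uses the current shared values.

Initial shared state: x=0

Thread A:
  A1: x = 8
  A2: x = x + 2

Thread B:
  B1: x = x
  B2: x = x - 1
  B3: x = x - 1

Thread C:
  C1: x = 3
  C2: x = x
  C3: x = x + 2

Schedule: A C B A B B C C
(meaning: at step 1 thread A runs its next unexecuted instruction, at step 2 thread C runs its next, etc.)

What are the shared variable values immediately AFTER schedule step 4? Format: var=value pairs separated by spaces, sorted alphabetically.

Answer: x=5

Derivation:
Step 1: thread A executes A1 (x = 8). Shared: x=8. PCs: A@1 B@0 C@0
Step 2: thread C executes C1 (x = 3). Shared: x=3. PCs: A@1 B@0 C@1
Step 3: thread B executes B1 (x = x). Shared: x=3. PCs: A@1 B@1 C@1
Step 4: thread A executes A2 (x = x + 2). Shared: x=5. PCs: A@2 B@1 C@1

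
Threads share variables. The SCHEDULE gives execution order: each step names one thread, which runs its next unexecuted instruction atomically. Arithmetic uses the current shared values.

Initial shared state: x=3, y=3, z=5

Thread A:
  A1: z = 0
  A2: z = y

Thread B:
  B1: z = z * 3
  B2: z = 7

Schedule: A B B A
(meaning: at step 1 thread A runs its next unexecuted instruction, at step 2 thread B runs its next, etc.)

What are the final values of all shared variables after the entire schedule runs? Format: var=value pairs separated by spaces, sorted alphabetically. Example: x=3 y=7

Step 1: thread A executes A1 (z = 0). Shared: x=3 y=3 z=0. PCs: A@1 B@0
Step 2: thread B executes B1 (z = z * 3). Shared: x=3 y=3 z=0. PCs: A@1 B@1
Step 3: thread B executes B2 (z = 7). Shared: x=3 y=3 z=7. PCs: A@1 B@2
Step 4: thread A executes A2 (z = y). Shared: x=3 y=3 z=3. PCs: A@2 B@2

Answer: x=3 y=3 z=3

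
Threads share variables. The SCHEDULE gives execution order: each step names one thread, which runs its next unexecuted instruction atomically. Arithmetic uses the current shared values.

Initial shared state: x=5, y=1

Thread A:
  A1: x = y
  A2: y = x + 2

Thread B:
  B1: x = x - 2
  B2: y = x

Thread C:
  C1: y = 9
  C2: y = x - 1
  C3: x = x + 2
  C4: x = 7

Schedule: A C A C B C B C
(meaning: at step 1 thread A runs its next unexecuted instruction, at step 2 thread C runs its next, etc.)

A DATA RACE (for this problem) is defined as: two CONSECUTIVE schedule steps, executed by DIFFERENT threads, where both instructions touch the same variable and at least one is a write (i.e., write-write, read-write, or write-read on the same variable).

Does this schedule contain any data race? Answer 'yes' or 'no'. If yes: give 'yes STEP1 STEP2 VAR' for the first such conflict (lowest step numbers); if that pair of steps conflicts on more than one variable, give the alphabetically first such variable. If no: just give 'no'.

Steps 1,2: A(x = y) vs C(y = 9). RACE on y (R-W).
Steps 2,3: C(y = 9) vs A(y = x + 2). RACE on y (W-W).
Steps 3,4: A(y = x + 2) vs C(y = x - 1). RACE on y (W-W).
Steps 4,5: C(y = x - 1) vs B(x = x - 2). RACE on x (R-W).
Steps 5,6: B(x = x - 2) vs C(x = x + 2). RACE on x (W-W).
Steps 6,7: C(x = x + 2) vs B(y = x). RACE on x (W-R).
Steps 7,8: B(y = x) vs C(x = 7). RACE on x (R-W).
First conflict at steps 1,2.

Answer: yes 1 2 y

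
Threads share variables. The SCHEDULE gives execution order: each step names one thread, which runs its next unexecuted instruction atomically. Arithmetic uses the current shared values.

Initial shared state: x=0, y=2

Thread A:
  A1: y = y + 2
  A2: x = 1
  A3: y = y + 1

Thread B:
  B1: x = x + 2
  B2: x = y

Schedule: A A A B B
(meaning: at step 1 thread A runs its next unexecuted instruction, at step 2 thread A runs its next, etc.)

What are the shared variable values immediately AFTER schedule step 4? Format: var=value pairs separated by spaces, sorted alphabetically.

Step 1: thread A executes A1 (y = y + 2). Shared: x=0 y=4. PCs: A@1 B@0
Step 2: thread A executes A2 (x = 1). Shared: x=1 y=4. PCs: A@2 B@0
Step 3: thread A executes A3 (y = y + 1). Shared: x=1 y=5. PCs: A@3 B@0
Step 4: thread B executes B1 (x = x + 2). Shared: x=3 y=5. PCs: A@3 B@1

Answer: x=3 y=5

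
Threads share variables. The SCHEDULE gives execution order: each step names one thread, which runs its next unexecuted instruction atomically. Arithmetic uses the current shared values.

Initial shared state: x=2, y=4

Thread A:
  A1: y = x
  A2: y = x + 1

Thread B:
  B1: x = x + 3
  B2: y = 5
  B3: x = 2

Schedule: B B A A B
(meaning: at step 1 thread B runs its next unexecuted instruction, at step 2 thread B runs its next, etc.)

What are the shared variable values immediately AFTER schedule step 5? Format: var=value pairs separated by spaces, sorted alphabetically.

Answer: x=2 y=6

Derivation:
Step 1: thread B executes B1 (x = x + 3). Shared: x=5 y=4. PCs: A@0 B@1
Step 2: thread B executes B2 (y = 5). Shared: x=5 y=5. PCs: A@0 B@2
Step 3: thread A executes A1 (y = x). Shared: x=5 y=5. PCs: A@1 B@2
Step 4: thread A executes A2 (y = x + 1). Shared: x=5 y=6. PCs: A@2 B@2
Step 5: thread B executes B3 (x = 2). Shared: x=2 y=6. PCs: A@2 B@3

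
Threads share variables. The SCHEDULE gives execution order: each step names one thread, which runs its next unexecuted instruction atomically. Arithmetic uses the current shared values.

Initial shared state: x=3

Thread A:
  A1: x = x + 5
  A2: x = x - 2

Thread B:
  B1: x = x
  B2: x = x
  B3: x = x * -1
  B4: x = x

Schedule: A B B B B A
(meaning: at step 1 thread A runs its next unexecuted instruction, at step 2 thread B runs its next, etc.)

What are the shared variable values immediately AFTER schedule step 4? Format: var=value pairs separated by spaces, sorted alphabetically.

Step 1: thread A executes A1 (x = x + 5). Shared: x=8. PCs: A@1 B@0
Step 2: thread B executes B1 (x = x). Shared: x=8. PCs: A@1 B@1
Step 3: thread B executes B2 (x = x). Shared: x=8. PCs: A@1 B@2
Step 4: thread B executes B3 (x = x * -1). Shared: x=-8. PCs: A@1 B@3

Answer: x=-8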